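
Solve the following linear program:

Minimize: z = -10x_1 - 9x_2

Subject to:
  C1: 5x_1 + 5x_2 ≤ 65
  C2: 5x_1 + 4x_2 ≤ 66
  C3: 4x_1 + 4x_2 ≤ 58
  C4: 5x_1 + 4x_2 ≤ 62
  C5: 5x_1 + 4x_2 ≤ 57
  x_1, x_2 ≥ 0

Evaluate the objective at each vertex of the feasible region:
  z(0, 0) = 0
  z(11.4, 0) = -114
  z(5, 8) = -122  ←
  z(0, 13) = -117
The minimum is at x_1 = 5, x_2 = 8.

x_1 = 5, x_2 = 8, z = -122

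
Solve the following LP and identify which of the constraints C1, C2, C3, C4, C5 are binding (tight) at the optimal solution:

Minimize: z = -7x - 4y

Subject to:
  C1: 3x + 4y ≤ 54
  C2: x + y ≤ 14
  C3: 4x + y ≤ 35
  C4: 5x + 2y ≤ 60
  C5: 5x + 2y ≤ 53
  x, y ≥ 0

At x = 7, y = 7, compute slack b - a·x for each constraint:
  C1: 54 − 49 = 5  (slack)
  C2: 14 − 14 = 0  (binding)
  C3: 35 − 35 = 0  (binding)
  C4: 60 − 49 = 11  (slack)
  C5: 53 − 49 = 4  (slack)

Optimal: x = 7, y = 7
Binding: C2, C3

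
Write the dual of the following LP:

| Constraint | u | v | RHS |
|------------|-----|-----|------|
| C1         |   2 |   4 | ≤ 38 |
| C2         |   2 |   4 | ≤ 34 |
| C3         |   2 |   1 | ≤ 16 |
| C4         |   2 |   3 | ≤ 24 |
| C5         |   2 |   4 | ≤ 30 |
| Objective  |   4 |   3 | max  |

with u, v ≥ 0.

Primal max cᵀx s.t. Ax ≤ b, x ≥ 0  →  Dual min bᵀy s.t. Aᵀy ≥ c, y ≥ 0.

Minimize: z = 38y1 + 34y2 + 16y3 + 24y4 + 30y5

Subject to:
  2y1 + 2y2 + 2y3 + 2y4 + 2y5 ≥ 4
  4y1 + 4y2 + y3 + 3y4 + 4y5 ≥ 3
  y1, y2, y3, y4, y5 ≥ 0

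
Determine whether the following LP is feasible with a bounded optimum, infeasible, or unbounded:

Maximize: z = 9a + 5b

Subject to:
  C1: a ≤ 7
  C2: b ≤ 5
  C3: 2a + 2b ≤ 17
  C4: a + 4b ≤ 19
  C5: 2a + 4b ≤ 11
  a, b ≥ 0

Feasible with a bounded optimal solution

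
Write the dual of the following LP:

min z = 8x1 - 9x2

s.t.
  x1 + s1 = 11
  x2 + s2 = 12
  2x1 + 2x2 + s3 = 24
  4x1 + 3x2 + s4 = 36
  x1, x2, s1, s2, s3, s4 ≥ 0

Primal min cᵀx s.t. Ax ≤ b, x ≥ 0  →  Dual max −bᵀy s.t. Aᵀy ≥ −c, y ≥ 0.

Maximize: z = -11y1 - 12y2 - 24y3 - 36y4

Subject to:
  y1 + 2y3 + 4y4 ≥ -8
  y2 + 2y3 + 3y4 ≥ 9
  y1, y2, y3, y4 ≥ 0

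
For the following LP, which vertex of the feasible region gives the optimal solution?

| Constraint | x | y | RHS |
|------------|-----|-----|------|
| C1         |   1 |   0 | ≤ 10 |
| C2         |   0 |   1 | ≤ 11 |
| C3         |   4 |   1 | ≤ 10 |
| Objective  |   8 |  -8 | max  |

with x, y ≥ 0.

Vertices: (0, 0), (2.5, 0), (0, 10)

Evaluate the objective at each vertex of the feasible region:
  z(0, 0) = 0
  z(2.5, 0) = 20  ←
  z(0, 10) = -80
The maximum is at x = 2.5, y = 0.

(2.5, 0)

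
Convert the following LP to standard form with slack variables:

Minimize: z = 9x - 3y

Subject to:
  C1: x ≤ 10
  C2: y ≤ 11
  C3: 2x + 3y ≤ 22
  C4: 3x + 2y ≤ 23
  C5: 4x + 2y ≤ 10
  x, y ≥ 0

min z = 9x - 3y

s.t.
  x + s1 = 10
  y + s2 = 11
  2x + 3y + s3 = 22
  3x + 2y + s4 = 23
  4x + 2y + s5 = 10
  x, y, s1, s2, s3, s4, s5 ≥ 0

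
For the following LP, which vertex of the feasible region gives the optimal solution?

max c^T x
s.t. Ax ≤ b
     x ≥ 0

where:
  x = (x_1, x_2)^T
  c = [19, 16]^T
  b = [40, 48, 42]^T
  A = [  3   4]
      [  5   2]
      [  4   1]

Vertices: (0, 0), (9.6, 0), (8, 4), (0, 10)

Evaluate the objective at each vertex of the feasible region:
  z(0, 0) = 0
  z(9.6, 0) = 182.4
  z(8, 4) = 216  ←
  z(0, 10) = 160
The maximum is at x_1 = 8, x_2 = 4.

(8, 4)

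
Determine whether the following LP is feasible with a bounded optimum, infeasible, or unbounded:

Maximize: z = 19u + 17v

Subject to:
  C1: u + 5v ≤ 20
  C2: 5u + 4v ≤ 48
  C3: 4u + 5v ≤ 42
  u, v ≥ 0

Feasible with a bounded optimal solution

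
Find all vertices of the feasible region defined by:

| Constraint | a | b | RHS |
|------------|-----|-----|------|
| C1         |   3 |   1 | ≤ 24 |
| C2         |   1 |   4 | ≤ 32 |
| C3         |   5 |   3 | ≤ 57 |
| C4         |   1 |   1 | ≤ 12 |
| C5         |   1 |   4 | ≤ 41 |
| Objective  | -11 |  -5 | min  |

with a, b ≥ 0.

(0, 0), (8, 0), (6, 6), (5.333, 6.667), (0, 8)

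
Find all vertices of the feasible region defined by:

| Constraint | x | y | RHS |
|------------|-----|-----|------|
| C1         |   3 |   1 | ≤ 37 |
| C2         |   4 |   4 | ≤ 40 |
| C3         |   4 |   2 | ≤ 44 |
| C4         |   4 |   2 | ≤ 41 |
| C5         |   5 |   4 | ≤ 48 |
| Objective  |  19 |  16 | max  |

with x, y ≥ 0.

(0, 0), (9.6, 0), (8, 2), (0, 10)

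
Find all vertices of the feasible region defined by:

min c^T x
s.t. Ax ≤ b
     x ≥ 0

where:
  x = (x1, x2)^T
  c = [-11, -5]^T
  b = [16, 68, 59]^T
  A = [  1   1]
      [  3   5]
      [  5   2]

(0, 0), (11.8, 0), (9, 7), (6, 10), (0, 13.6)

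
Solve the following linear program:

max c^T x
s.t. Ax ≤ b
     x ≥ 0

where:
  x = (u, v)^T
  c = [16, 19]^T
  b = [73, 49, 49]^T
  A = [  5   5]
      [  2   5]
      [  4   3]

Evaluate the objective at each vertex of the feasible region:
  z(0, 0) = 0
  z(12.25, 0) = 196
  z(7, 7) = 245  ←
  z(0, 9.8) = 186.2
The maximum is at u = 7, v = 7.

u = 7, v = 7, z = 245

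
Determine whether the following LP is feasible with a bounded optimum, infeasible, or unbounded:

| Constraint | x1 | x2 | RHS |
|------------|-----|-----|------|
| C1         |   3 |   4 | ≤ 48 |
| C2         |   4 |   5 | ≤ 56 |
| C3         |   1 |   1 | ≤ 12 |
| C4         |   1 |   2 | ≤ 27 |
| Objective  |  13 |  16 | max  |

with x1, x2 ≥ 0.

Feasible with a bounded optimal solution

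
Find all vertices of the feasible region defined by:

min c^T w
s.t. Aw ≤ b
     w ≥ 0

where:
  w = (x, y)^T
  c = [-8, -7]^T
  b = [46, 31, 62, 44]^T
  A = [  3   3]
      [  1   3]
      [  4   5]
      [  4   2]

(0, 0), (11, 0), (8, 6), (4.429, 8.857), (0, 10.33)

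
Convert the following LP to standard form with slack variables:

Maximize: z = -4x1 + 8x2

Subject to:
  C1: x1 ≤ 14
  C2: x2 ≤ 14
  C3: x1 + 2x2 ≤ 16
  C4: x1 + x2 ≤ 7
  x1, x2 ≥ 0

max z = -4x1 + 8x2

s.t.
  x1 + s1 = 14
  x2 + s2 = 14
  x1 + 2x2 + s3 = 16
  x1 + x2 + s4 = 7
  x1, x2, s1, s2, s3, s4 ≥ 0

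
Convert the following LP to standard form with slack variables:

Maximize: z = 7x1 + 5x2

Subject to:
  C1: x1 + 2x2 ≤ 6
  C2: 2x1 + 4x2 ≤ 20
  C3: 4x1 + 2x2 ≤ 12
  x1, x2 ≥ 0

max z = 7x1 + 5x2

s.t.
  x1 + 2x2 + s1 = 6
  2x1 + 4x2 + s2 = 20
  4x1 + 2x2 + s3 = 12
  x1, x2, s1, s2, s3 ≥ 0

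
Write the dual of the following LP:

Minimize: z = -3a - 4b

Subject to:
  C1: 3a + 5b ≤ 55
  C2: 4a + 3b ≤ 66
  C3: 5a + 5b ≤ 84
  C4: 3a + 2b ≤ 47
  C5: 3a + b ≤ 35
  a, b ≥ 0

Primal min cᵀx s.t. Ax ≤ b, x ≥ 0  →  Dual max −bᵀy s.t. Aᵀy ≥ −c, y ≥ 0.

Maximize: z = -55y1 - 66y2 - 84y3 - 47y4 - 35y5

Subject to:
  3y1 + 4y2 + 5y3 + 3y4 + 3y5 ≥ 3
  5y1 + 3y2 + 5y3 + 2y4 + y5 ≥ 4
  y1, y2, y3, y4, y5 ≥ 0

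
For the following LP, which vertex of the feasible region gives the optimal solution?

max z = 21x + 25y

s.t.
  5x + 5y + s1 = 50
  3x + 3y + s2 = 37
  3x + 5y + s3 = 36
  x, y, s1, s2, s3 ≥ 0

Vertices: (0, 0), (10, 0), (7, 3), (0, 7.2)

Evaluate the objective at each vertex of the feasible region:
  z(0, 0) = 0
  z(10, 0) = 210
  z(7, 3) = 222  ←
  z(0, 7.2) = 180
The maximum is at x = 7, y = 3.

(7, 3)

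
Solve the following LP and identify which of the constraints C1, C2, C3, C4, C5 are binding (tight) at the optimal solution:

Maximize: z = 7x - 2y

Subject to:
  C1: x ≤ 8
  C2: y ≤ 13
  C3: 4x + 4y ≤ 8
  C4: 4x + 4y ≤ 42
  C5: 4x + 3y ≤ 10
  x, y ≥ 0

At x = 2, y = 0, compute slack b - a·x for each constraint:
  C1: 8 − 2 = 6  (slack)
  C2: 13 − 0 = 13  (slack)
  C3: 8 − 8 = 0  (binding)
  C4: 42 − 8 = 34  (slack)
  C5: 10 − 8 = 2  (slack)

Optimal: x = 2, y = 0
Binding: C3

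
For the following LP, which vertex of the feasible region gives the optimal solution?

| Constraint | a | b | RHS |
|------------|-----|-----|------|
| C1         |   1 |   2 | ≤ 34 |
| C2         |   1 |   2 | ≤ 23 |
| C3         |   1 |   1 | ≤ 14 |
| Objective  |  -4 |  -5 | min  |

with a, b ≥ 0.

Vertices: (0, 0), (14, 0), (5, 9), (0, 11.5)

Evaluate the objective at each vertex of the feasible region:
  z(0, 0) = 0
  z(14, 0) = -56
  z(5, 9) = -65  ←
  z(0, 11.5) = -57.5
The minimum is at a = 5, b = 9.

(5, 9)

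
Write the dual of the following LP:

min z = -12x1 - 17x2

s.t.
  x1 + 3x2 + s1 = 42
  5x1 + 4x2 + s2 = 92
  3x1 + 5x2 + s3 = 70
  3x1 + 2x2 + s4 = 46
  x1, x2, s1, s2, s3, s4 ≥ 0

Primal min cᵀx s.t. Ax ≤ b, x ≥ 0  →  Dual max −bᵀy s.t. Aᵀy ≥ −c, y ≥ 0.

Maximize: z = -42y1 - 92y2 - 70y3 - 46y4

Subject to:
  y1 + 5y2 + 3y3 + 3y4 ≥ 12
  3y1 + 4y2 + 5y3 + 2y4 ≥ 17
  y1, y2, y3, y4 ≥ 0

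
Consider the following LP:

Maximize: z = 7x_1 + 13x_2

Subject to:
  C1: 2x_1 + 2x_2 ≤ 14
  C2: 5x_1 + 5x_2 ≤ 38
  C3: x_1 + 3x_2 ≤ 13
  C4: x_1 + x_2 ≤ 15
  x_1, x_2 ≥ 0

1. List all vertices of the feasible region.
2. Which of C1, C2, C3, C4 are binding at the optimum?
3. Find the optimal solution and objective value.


1. (0, 0), (7, 0), (4, 3), (0, 4.333)
2. C1, C3
3. x_1 = 4, x_2 = 3, z = 67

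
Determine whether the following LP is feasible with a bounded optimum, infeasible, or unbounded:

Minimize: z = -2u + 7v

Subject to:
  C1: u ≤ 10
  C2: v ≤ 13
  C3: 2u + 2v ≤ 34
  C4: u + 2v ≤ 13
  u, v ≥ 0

Feasible with a bounded optimal solution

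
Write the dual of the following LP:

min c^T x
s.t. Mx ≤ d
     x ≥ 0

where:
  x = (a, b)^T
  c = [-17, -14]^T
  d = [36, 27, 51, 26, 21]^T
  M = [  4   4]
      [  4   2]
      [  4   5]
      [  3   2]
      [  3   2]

Primal min cᵀx s.t. Ax ≤ b, x ≥ 0  →  Dual max −bᵀy s.t. Aᵀy ≥ −c, y ≥ 0.

Maximize: z = -36y1 - 27y2 - 51y3 - 26y4 - 21y5

Subject to:
  4y1 + 4y2 + 4y3 + 3y4 + 3y5 ≥ 17
  4y1 + 2y2 + 5y3 + 2y4 + 2y5 ≥ 14
  y1, y2, y3, y4, y5 ≥ 0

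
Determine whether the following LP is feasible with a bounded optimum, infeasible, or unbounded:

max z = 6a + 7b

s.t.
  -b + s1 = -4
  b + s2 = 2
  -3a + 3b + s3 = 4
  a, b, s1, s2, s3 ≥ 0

Infeasible (no feasible solution exists)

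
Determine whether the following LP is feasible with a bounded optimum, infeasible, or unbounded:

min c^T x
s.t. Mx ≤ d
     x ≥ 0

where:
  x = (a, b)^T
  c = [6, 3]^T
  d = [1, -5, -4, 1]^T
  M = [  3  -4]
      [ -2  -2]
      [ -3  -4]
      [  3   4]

Infeasible (no feasible solution exists)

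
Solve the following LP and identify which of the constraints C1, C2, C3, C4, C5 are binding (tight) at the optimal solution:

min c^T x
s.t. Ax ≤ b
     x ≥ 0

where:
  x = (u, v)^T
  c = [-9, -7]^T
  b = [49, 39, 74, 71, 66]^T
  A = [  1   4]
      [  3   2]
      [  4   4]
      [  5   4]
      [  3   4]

At u = 7, v = 9, compute slack b - a·x for each constraint:
  C1: 49 − 43 = 6  (slack)
  C2: 39 − 39 = 0  (binding)
  C3: 74 − 64 = 10  (slack)
  C4: 71 − 71 = 0  (binding)
  C5: 66 − 57 = 9  (slack)

Optimal: u = 7, v = 9
Binding: C2, C4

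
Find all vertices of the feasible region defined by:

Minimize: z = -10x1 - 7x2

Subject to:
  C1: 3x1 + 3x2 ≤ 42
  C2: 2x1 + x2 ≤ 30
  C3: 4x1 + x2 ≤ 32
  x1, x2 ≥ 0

(0, 0), (8, 0), (6, 8), (0, 14)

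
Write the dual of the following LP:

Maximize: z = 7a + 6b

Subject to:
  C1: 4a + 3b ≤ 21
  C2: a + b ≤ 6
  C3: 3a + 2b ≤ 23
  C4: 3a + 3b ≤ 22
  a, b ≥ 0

Primal max cᵀx s.t. Ax ≤ b, x ≥ 0  →  Dual min bᵀy s.t. Aᵀy ≥ c, y ≥ 0.

Minimize: z = 21y1 + 6y2 + 23y3 + 22y4

Subject to:
  4y1 + y2 + 3y3 + 3y4 ≥ 7
  3y1 + y2 + 2y3 + 3y4 ≥ 6
  y1, y2, y3, y4 ≥ 0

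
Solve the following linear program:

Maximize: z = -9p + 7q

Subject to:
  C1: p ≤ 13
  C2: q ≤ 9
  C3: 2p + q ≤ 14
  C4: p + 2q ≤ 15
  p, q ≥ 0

Evaluate the objective at each vertex of the feasible region:
  z(0, 0) = 0
  z(7, 0) = -63
  z(4.333, 5.333) = -1.667
  z(0, 7.5) = 52.5  ←
The maximum is at p = 0, q = 7.5.

p = 0, q = 7.5, z = 52.5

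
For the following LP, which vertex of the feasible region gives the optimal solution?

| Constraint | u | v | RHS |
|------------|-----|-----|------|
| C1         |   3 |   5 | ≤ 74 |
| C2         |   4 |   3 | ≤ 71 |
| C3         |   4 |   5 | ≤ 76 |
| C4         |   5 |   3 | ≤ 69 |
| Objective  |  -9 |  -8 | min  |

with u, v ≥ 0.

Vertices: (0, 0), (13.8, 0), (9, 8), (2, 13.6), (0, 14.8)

Evaluate the objective at each vertex of the feasible region:
  z(0, 0) = 0
  z(13.8, 0) = -124.2
  z(9, 8) = -145  ←
  z(2, 13.6) = -126.8
  z(0, 14.8) = -118.4
The minimum is at u = 9, v = 8.

(9, 8)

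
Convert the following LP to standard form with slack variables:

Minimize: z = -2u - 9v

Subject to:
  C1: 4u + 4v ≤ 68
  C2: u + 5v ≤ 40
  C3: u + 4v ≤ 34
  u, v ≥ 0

min z = -2u - 9v

s.t.
  4u + 4v + s1 = 68
  u + 5v + s2 = 40
  u + 4v + s3 = 34
  u, v, s1, s2, s3 ≥ 0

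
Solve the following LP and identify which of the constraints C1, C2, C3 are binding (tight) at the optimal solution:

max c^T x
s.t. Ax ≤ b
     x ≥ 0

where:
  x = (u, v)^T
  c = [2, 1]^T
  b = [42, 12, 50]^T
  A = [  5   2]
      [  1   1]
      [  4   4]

At u = 6, v = 6, compute slack b - a·x for each constraint:
  C1: 42 − 42 = 0  (binding)
  C2: 12 − 12 = 0  (binding)
  C3: 50 − 48 = 2  (slack)

Optimal: u = 6, v = 6
Binding: C1, C2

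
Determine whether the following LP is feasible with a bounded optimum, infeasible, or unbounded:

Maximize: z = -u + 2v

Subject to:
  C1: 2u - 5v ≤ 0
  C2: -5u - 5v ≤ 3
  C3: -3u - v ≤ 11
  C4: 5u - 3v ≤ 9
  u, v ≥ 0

Unbounded (objective can increase without bound)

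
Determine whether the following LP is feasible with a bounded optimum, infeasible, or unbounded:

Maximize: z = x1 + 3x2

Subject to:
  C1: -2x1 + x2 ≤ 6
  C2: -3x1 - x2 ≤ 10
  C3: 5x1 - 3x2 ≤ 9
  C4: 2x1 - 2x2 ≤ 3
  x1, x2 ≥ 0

Unbounded (objective can increase without bound)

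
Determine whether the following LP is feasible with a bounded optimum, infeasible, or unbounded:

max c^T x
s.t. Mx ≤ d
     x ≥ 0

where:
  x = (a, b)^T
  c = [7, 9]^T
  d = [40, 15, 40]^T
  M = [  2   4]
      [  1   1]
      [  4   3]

Feasible with a bounded optimal solution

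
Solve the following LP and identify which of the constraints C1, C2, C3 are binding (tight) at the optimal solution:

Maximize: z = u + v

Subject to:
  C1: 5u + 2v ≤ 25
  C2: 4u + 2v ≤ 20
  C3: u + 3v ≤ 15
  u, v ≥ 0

At u = 3, v = 4, compute slack b - a·x for each constraint:
  C1: 25 − 23 = 2  (slack)
  C2: 20 − 20 = 0  (binding)
  C3: 15 − 15 = 0  (binding)

Optimal: u = 3, v = 4
Binding: C2, C3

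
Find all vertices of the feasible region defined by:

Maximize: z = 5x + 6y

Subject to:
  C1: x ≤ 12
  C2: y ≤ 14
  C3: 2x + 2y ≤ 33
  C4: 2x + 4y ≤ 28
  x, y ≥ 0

(0, 0), (12, 0), (12, 1), (0, 7)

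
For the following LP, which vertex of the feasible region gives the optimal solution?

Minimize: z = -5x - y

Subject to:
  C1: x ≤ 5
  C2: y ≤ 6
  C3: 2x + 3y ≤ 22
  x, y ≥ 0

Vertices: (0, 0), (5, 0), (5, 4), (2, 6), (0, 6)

Evaluate the objective at each vertex of the feasible region:
  z(0, 0) = 0
  z(5, 0) = -25
  z(5, 4) = -29  ←
  z(2, 6) = -16
  z(0, 6) = -6
The minimum is at x = 5, y = 4.

(5, 4)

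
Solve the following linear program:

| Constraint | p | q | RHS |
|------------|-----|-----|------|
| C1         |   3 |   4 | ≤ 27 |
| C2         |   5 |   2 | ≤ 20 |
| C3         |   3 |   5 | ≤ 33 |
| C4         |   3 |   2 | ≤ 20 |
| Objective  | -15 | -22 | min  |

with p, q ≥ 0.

Evaluate the objective at each vertex of the feasible region:
  z(0, 0) = 0
  z(4, 0) = -60
  z(1.857, 5.357) = -145.7
  z(1, 6) = -147  ←
  z(0, 6.6) = -145.2
The minimum is at p = 1, q = 6.

p = 1, q = 6, z = -147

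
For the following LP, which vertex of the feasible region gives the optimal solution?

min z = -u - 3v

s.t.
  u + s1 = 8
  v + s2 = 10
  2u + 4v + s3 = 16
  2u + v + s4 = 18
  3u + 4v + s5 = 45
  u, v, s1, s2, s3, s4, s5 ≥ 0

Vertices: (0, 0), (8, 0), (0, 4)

Evaluate the objective at each vertex of the feasible region:
  z(0, 0) = 0
  z(8, 0) = -8
  z(0, 4) = -12  ←
The minimum is at u = 0, v = 4.

(0, 4)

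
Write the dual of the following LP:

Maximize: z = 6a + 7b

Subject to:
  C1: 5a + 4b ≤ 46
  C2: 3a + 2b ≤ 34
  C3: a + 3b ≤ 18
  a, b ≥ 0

Primal max cᵀx s.t. Ax ≤ b, x ≥ 0  →  Dual min bᵀy s.t. Aᵀy ≥ c, y ≥ 0.

Minimize: z = 46y1 + 34y2 + 18y3

Subject to:
  5y1 + 3y2 + y3 ≥ 6
  4y1 + 2y2 + 3y3 ≥ 7
  y1, y2, y3 ≥ 0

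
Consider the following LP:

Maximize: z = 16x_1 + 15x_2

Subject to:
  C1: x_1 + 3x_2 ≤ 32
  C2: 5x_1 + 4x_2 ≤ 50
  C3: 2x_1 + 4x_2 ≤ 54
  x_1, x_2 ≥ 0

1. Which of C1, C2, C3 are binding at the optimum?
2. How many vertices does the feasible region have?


1. C1, C2
2. 4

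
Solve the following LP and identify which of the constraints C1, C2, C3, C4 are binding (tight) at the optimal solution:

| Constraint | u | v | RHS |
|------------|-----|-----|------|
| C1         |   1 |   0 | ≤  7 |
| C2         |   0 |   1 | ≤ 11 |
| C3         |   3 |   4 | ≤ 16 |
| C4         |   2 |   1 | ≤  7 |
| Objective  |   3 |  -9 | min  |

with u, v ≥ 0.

At u = 0, v = 4, compute slack b - a·x for each constraint:
  C1: 7 − 0 = 7  (slack)
  C2: 11 − 4 = 7  (slack)
  C3: 16 − 16 = 0  (binding)
  C4: 7 − 4 = 3  (slack)

Optimal: u = 0, v = 4
Binding: C3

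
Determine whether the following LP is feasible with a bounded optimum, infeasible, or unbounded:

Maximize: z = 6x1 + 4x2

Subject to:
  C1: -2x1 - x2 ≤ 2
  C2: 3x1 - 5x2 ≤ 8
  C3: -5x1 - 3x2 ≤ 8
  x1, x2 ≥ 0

Unbounded (objective can increase without bound)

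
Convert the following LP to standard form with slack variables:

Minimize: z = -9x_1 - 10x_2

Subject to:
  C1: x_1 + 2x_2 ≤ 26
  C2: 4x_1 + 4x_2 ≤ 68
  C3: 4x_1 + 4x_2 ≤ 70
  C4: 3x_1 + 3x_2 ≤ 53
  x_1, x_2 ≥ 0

min z = -9x_1 - 10x_2

s.t.
  x_1 + 2x_2 + s1 = 26
  4x_1 + 4x_2 + s2 = 68
  4x_1 + 4x_2 + s3 = 70
  3x_1 + 3x_2 + s4 = 53
  x_1, x_2, s1, s2, s3, s4 ≥ 0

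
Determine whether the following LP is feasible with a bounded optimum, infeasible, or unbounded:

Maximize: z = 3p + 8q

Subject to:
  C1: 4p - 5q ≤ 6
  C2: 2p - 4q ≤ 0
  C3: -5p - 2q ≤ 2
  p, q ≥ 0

Unbounded (objective can increase without bound)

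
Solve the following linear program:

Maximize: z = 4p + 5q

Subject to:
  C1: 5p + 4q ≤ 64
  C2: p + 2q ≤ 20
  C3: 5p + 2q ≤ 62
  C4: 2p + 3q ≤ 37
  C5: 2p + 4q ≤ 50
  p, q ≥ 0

Evaluate the objective at each vertex of the feasible region:
  z(0, 0) = 0
  z(12.4, 0) = 49.6
  z(12, 1) = 53
  z(8, 6) = 62  ←
  z(0, 10) = 50
The maximum is at p = 8, q = 6.

p = 8, q = 6, z = 62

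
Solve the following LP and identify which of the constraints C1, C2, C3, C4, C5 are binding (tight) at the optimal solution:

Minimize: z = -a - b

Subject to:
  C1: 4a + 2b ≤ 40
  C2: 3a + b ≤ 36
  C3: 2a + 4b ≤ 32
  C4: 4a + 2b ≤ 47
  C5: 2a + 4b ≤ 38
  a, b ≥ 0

At a = 8, b = 4, compute slack b - a·x for each constraint:
  C1: 40 − 40 = 0  (binding)
  C2: 36 − 28 = 8  (slack)
  C3: 32 − 32 = 0  (binding)
  C4: 47 − 40 = 7  (slack)
  C5: 38 − 32 = 6  (slack)

Optimal: a = 8, b = 4
Binding: C1, C3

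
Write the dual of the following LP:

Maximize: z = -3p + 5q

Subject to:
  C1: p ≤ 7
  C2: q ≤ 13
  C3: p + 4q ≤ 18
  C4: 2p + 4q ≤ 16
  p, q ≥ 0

Primal max cᵀx s.t. Ax ≤ b, x ≥ 0  →  Dual min bᵀy s.t. Aᵀy ≥ c, y ≥ 0.

Minimize: z = 7y1 + 13y2 + 18y3 + 16y4

Subject to:
  y1 + y3 + 2y4 ≥ -3
  y2 + 4y3 + 4y4 ≥ 5
  y1, y2, y3, y4 ≥ 0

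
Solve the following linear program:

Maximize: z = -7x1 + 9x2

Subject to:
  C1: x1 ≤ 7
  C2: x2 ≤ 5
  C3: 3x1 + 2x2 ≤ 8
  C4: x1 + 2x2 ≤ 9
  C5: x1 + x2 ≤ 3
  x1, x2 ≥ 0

Evaluate the objective at each vertex of the feasible region:
  z(0, 0) = 0
  z(2.667, 0) = -18.67
  z(2, 1) = -5
  z(0, 3) = 27  ←
The maximum is at x1 = 0, x2 = 3.

x1 = 0, x2 = 3, z = 27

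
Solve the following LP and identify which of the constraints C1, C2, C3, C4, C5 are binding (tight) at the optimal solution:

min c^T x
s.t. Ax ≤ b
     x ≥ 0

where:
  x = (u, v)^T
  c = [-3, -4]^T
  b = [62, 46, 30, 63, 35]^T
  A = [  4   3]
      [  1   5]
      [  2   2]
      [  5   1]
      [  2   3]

At u = 10, v = 5, compute slack b - a·x for each constraint:
  C1: 62 − 55 = 7  (slack)
  C2: 46 − 35 = 11  (slack)
  C3: 30 − 30 = 0  (binding)
  C4: 63 − 55 = 8  (slack)
  C5: 35 − 35 = 0  (binding)

Optimal: u = 10, v = 5
Binding: C3, C5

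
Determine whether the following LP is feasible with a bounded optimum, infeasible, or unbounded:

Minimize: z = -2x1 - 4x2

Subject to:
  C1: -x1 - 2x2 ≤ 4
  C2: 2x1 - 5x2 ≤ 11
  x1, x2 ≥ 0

Unbounded (objective can decrease without bound)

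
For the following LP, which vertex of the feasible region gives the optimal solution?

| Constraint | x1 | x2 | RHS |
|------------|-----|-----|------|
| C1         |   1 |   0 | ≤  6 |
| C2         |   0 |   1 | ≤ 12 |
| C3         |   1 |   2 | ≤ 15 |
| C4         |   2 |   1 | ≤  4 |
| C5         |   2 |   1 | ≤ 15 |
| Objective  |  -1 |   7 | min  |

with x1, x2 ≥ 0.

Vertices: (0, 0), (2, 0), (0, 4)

Evaluate the objective at each vertex of the feasible region:
  z(0, 0) = 0
  z(2, 0) = -2  ←
  z(0, 4) = 28
The minimum is at x1 = 2, x2 = 0.

(2, 0)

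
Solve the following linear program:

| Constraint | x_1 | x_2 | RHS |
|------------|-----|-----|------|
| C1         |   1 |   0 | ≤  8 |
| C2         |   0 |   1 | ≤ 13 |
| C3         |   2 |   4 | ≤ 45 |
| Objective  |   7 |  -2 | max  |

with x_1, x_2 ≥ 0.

Evaluate the objective at each vertex of the feasible region:
  z(0, 0) = 0
  z(8, 0) = 56  ←
  z(8, 7.25) = 41.5
  z(0, 11.25) = -22.5
The maximum is at x_1 = 8, x_2 = 0.

x_1 = 8, x_2 = 0, z = 56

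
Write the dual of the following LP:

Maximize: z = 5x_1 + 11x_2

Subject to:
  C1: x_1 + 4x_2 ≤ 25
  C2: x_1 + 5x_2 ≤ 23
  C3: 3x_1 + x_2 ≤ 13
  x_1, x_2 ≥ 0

Primal max cᵀx s.t. Ax ≤ b, x ≥ 0  →  Dual min bᵀy s.t. Aᵀy ≥ c, y ≥ 0.

Minimize: z = 25y1 + 23y2 + 13y3

Subject to:
  y1 + y2 + 3y3 ≥ 5
  4y1 + 5y2 + y3 ≥ 11
  y1, y2, y3 ≥ 0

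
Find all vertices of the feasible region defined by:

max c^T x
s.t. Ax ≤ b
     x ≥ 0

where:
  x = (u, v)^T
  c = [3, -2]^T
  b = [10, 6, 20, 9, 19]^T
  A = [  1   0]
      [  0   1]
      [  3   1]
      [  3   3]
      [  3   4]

(0, 0), (3, 0), (0, 3)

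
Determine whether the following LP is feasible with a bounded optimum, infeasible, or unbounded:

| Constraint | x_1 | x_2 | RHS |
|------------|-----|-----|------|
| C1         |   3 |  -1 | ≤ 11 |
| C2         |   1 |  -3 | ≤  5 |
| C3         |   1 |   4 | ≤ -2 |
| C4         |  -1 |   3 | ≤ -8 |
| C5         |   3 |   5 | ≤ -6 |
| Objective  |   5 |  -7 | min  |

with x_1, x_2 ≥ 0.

Infeasible (no feasible solution exists)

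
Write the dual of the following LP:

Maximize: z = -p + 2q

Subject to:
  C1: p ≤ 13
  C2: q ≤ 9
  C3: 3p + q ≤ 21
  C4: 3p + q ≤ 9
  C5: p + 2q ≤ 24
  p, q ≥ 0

Primal max cᵀx s.t. Ax ≤ b, x ≥ 0  →  Dual min bᵀy s.t. Aᵀy ≥ c, y ≥ 0.

Minimize: z = 13y1 + 9y2 + 21y3 + 9y4 + 24y5

Subject to:
  y1 + 3y3 + 3y4 + y5 ≥ -1
  y2 + y3 + y4 + 2y5 ≥ 2
  y1, y2, y3, y4, y5 ≥ 0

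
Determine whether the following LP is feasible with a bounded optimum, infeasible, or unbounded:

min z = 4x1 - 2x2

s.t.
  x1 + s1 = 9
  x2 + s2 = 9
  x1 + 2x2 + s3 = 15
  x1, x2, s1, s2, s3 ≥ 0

Feasible with a bounded optimal solution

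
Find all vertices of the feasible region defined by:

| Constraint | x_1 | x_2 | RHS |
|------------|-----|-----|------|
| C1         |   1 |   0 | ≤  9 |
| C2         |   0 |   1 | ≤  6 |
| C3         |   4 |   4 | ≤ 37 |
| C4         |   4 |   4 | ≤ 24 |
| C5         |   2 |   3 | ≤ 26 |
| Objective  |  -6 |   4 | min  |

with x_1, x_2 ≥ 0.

(0, 0), (6, 0), (0, 6)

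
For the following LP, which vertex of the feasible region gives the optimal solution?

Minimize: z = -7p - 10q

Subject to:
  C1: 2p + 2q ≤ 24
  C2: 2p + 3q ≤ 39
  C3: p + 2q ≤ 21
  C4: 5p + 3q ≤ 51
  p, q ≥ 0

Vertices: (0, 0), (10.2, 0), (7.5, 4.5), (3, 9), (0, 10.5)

Evaluate the objective at each vertex of the feasible region:
  z(0, 0) = 0
  z(10.2, 0) = -71.4
  z(7.5, 4.5) = -97.5
  z(3, 9) = -111  ←
  z(0, 10.5) = -105
The minimum is at p = 3, q = 9.

(3, 9)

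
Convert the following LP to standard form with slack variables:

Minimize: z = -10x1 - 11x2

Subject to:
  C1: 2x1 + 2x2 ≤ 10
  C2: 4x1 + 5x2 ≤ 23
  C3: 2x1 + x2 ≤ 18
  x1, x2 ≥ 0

min z = -10x1 - 11x2

s.t.
  2x1 + 2x2 + s1 = 10
  4x1 + 5x2 + s2 = 23
  2x1 + x2 + s3 = 18
  x1, x2, s1, s2, s3 ≥ 0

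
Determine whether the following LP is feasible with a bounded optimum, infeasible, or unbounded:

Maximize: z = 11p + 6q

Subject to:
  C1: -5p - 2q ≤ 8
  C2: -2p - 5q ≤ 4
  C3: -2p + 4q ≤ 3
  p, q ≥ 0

Unbounded (objective can increase without bound)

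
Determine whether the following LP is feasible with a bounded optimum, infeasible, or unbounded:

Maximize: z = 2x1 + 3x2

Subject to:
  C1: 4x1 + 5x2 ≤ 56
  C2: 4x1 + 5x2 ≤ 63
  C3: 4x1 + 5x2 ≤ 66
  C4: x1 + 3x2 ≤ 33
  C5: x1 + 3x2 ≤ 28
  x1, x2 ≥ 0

Feasible with a bounded optimal solution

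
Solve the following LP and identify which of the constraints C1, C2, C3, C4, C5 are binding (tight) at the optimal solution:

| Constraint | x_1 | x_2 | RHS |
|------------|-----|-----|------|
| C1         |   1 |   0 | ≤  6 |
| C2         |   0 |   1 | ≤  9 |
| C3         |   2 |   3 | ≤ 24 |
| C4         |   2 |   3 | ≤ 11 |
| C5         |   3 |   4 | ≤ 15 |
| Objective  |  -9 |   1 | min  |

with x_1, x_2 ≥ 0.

At x_1 = 5, x_2 = 0, compute slack b - a·x for each constraint:
  C1: 6 − 5 = 1  (slack)
  C2: 9 − 0 = 9  (slack)
  C3: 24 − 10 = 14  (slack)
  C4: 11 − 10 = 1  (slack)
  C5: 15 − 15 = 0  (binding)

Optimal: x_1 = 5, x_2 = 0
Binding: C5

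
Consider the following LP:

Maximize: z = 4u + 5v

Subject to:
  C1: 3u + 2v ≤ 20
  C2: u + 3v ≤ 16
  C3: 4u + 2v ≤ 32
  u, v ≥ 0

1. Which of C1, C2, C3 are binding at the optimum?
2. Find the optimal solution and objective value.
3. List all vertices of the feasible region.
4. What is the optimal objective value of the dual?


1. C1, C2
2. u = 4, v = 4, z = 36
3. (0, 0), (6.667, 0), (4, 4), (0, 5.333)
4. 36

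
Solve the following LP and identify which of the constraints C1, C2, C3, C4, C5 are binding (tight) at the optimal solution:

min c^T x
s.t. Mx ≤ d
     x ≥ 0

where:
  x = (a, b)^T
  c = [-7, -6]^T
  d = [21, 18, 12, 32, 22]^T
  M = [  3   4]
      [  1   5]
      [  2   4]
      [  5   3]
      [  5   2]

At a = 4, b = 1, compute slack b - a·x for each constraint:
  C1: 21 − 16 = 5  (slack)
  C2: 18 − 9 = 9  (slack)
  C3: 12 − 12 = 0  (binding)
  C4: 32 − 23 = 9  (slack)
  C5: 22 − 22 = 0  (binding)

Optimal: a = 4, b = 1
Binding: C3, C5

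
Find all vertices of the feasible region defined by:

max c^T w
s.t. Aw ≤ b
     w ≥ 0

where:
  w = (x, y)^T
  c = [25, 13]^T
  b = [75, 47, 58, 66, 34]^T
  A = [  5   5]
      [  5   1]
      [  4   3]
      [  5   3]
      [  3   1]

(0, 0), (9.4, 0), (8, 7), (0, 15)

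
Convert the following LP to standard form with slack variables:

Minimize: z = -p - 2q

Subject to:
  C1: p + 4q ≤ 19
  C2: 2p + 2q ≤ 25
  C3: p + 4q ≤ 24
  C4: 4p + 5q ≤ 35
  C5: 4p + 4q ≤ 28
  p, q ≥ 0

min z = -p - 2q

s.t.
  p + 4q + s1 = 19
  2p + 2q + s2 = 25
  p + 4q + s3 = 24
  4p + 5q + s4 = 35
  4p + 4q + s5 = 28
  p, q, s1, s2, s3, s4, s5 ≥ 0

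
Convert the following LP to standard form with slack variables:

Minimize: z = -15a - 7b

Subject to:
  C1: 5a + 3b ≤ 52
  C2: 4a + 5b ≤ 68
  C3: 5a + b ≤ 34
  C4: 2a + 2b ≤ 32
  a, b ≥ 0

min z = -15a - 7b

s.t.
  5a + 3b + s1 = 52
  4a + 5b + s2 = 68
  5a + b + s3 = 34
  2a + 2b + s4 = 32
  a, b, s1, s2, s3, s4 ≥ 0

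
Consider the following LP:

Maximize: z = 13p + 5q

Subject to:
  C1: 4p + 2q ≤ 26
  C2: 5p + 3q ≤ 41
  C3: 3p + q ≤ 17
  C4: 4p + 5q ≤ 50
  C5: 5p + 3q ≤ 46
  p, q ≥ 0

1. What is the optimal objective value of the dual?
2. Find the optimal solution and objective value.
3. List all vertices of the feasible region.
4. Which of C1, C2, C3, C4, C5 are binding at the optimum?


1. 77
2. p = 4, q = 5, z = 77
3. (0, 0), (5.667, 0), (4, 5), (2.5, 8), (0, 10)
4. C1, C3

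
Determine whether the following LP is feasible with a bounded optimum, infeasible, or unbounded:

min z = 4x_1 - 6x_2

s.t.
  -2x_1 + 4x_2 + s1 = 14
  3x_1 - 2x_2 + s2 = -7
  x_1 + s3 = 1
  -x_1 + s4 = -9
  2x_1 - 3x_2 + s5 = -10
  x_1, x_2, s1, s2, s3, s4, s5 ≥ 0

Infeasible (no feasible solution exists)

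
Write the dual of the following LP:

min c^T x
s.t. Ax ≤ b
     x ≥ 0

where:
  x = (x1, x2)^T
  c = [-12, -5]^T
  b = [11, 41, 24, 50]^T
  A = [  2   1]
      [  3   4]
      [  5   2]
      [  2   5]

Primal min cᵀx s.t. Ax ≤ b, x ≥ 0  →  Dual max −bᵀy s.t. Aᵀy ≥ −c, y ≥ 0.

Maximize: z = -11y1 - 41y2 - 24y3 - 50y4

Subject to:
  2y1 + 3y2 + 5y3 + 2y4 ≥ 12
  y1 + 4y2 + 2y3 + 5y4 ≥ 5
  y1, y2, y3, y4 ≥ 0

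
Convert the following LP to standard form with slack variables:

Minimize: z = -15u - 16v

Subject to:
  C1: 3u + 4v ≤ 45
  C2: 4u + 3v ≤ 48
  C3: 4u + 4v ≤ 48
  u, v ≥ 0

min z = -15u - 16v

s.t.
  3u + 4v + s1 = 45
  4u + 3v + s2 = 48
  4u + 4v + s3 = 48
  u, v, s1, s2, s3 ≥ 0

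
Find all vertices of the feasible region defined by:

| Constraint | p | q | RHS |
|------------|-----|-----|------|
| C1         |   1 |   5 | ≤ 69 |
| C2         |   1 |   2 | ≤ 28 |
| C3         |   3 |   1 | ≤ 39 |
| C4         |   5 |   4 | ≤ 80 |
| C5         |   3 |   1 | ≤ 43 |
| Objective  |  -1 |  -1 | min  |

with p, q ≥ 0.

(0, 0), (13, 0), (10.86, 6.429), (8, 10), (0.6667, 13.67), (0, 13.8)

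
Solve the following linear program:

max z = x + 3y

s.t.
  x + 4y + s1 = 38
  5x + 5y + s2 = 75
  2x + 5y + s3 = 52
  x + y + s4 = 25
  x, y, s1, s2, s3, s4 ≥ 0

Evaluate the objective at each vertex of the feasible region:
  z(0, 0) = 0
  z(15, 0) = 15
  z(7.667, 7.333) = 29.67
  z(6, 8) = 30  ←
  z(0, 9.5) = 28.5
The maximum is at x = 6, y = 8.

x = 6, y = 8, z = 30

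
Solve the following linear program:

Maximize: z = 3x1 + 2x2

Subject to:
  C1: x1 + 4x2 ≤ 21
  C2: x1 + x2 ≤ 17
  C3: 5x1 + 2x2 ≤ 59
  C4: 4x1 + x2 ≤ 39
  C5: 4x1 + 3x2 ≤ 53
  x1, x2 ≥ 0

Evaluate the objective at each vertex of the feasible region:
  z(0, 0) = 0
  z(9.75, 0) = 29.25
  z(9, 3) = 33  ←
  z(0, 5.25) = 10.5
The maximum is at x1 = 9, x2 = 3.

x1 = 9, x2 = 3, z = 33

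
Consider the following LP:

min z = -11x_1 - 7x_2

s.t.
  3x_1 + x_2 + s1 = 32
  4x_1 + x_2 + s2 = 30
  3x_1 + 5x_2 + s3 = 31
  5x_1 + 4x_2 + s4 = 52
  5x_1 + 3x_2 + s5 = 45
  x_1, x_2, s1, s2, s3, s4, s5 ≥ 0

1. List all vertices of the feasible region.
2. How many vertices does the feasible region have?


1. (0, 0), (7.5, 0), (7, 2), (0, 6.2)
2. 4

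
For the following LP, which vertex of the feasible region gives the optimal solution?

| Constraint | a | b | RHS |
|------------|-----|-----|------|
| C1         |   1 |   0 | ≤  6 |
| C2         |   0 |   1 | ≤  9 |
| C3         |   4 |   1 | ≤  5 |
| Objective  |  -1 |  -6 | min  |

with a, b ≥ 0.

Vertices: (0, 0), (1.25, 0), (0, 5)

Evaluate the objective at each vertex of the feasible region:
  z(0, 0) = 0
  z(1.25, 0) = -1.25
  z(0, 5) = -30  ←
The minimum is at a = 0, b = 5.

(0, 5)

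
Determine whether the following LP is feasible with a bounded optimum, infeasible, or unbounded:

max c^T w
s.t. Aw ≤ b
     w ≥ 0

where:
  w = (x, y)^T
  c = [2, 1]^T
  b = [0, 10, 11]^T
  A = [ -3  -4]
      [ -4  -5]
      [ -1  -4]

Unbounded (objective can increase without bound)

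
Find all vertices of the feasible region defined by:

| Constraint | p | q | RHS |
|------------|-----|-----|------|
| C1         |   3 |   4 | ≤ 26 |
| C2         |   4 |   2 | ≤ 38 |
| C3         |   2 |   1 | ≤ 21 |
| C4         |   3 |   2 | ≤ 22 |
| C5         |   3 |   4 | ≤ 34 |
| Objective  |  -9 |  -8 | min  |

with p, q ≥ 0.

(0, 0), (7.333, 0), (6, 2), (0, 6.5)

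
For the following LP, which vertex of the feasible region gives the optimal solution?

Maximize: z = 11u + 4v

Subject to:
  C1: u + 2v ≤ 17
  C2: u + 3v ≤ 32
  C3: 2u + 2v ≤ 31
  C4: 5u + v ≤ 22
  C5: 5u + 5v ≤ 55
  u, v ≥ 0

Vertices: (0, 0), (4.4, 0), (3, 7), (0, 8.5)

Evaluate the objective at each vertex of the feasible region:
  z(0, 0) = 0
  z(4.4, 0) = 48.4
  z(3, 7) = 61  ←
  z(0, 8.5) = 34
The maximum is at u = 3, v = 7.

(3, 7)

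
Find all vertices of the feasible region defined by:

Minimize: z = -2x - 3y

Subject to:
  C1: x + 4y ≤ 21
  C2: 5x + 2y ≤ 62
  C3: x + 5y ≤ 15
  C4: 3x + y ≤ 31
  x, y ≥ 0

(0, 0), (10.33, 0), (10, 1), (0, 3)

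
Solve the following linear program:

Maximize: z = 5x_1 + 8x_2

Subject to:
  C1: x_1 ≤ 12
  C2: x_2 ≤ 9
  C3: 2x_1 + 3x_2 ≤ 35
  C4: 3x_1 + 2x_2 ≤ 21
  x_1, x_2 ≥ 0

Evaluate the objective at each vertex of the feasible region:
  z(0, 0) = 0
  z(7, 0) = 35
  z(1, 9) = 77  ←
  z(0, 9) = 72
The maximum is at x_1 = 1, x_2 = 9.

x_1 = 1, x_2 = 9, z = 77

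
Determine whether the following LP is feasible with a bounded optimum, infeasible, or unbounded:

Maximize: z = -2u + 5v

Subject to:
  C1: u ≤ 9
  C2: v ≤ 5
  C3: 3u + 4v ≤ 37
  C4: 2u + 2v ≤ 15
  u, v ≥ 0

Feasible with a bounded optimal solution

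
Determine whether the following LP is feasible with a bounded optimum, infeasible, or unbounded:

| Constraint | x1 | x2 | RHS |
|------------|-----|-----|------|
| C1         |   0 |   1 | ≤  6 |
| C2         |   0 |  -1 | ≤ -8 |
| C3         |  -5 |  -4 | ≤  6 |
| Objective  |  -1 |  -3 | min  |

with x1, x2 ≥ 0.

Infeasible (no feasible solution exists)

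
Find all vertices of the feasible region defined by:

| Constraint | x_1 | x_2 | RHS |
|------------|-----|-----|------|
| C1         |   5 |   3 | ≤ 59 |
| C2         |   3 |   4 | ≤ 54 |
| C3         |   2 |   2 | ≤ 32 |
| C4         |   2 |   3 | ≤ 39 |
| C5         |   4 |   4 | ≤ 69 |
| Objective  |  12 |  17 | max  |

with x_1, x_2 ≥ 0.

(0, 0), (11.8, 0), (6.727, 8.455), (6, 9), (0, 13)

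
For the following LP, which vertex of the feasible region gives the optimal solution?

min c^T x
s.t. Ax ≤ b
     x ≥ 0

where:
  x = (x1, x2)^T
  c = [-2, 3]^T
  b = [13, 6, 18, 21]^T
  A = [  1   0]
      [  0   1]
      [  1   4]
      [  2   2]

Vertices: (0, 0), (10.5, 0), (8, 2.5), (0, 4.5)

Evaluate the objective at each vertex of the feasible region:
  z(0, 0) = 0
  z(10.5, 0) = -21  ←
  z(8, 2.5) = -8.5
  z(0, 4.5) = 13.5
The minimum is at x1 = 10.5, x2 = 0.

(10.5, 0)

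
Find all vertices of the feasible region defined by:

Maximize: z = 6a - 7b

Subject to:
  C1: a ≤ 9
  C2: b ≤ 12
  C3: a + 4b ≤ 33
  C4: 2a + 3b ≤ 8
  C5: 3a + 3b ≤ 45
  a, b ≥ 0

(0, 0), (4, 0), (0, 2.667)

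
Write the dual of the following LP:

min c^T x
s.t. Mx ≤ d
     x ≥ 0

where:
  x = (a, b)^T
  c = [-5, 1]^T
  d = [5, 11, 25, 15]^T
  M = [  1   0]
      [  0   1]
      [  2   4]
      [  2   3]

Primal min cᵀx s.t. Ax ≤ b, x ≥ 0  →  Dual max −bᵀy s.t. Aᵀy ≥ −c, y ≥ 0.

Maximize: z = -5y1 - 11y2 - 25y3 - 15y4

Subject to:
  y1 + 2y3 + 2y4 ≥ 5
  y2 + 4y3 + 3y4 ≥ -1
  y1, y2, y3, y4 ≥ 0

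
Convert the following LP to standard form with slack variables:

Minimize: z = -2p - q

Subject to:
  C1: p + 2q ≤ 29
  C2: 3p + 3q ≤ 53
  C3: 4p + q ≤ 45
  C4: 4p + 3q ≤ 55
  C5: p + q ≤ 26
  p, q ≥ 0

min z = -2p - q

s.t.
  p + 2q + s1 = 29
  3p + 3q + s2 = 53
  4p + q + s3 = 45
  4p + 3q + s4 = 55
  p + q + s5 = 26
  p, q, s1, s2, s3, s4, s5 ≥ 0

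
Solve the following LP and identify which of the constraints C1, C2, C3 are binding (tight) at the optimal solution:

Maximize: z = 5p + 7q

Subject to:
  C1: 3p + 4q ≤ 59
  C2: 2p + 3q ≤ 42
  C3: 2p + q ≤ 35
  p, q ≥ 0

At p = 9, q = 8, compute slack b - a·x for each constraint:
  C1: 59 − 59 = 0  (binding)
  C2: 42 − 42 = 0  (binding)
  C3: 35 − 26 = 9  (slack)

Optimal: p = 9, q = 8
Binding: C1, C2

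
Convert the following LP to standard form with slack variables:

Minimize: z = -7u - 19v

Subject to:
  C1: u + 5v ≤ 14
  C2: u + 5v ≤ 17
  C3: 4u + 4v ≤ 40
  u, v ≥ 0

min z = -7u - 19v

s.t.
  u + 5v + s1 = 14
  u + 5v + s2 = 17
  4u + 4v + s3 = 40
  u, v, s1, s2, s3 ≥ 0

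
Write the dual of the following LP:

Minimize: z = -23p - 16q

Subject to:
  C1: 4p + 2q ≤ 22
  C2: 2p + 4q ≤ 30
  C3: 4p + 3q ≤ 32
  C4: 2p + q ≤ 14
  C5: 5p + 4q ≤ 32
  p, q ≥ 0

Primal min cᵀx s.t. Ax ≤ b, x ≥ 0  →  Dual max −bᵀy s.t. Aᵀy ≥ −c, y ≥ 0.

Maximize: z = -22y1 - 30y2 - 32y3 - 14y4 - 32y5

Subject to:
  4y1 + 2y2 + 4y3 + 2y4 + 5y5 ≥ 23
  2y1 + 4y2 + 3y3 + y4 + 4y5 ≥ 16
  y1, y2, y3, y4, y5 ≥ 0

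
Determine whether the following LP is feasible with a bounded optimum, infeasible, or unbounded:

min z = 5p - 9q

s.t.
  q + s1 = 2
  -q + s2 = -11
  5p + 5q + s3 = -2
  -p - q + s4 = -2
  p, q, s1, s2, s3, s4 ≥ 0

Infeasible (no feasible solution exists)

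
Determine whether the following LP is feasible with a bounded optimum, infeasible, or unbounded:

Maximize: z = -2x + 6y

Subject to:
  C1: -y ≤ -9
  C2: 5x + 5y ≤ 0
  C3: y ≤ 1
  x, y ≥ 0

Infeasible (no feasible solution exists)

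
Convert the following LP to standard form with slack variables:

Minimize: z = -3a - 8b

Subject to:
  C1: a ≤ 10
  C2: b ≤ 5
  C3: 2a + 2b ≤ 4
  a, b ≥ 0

min z = -3a - 8b

s.t.
  a + s1 = 10
  b + s2 = 5
  2a + 2b + s3 = 4
  a, b, s1, s2, s3 ≥ 0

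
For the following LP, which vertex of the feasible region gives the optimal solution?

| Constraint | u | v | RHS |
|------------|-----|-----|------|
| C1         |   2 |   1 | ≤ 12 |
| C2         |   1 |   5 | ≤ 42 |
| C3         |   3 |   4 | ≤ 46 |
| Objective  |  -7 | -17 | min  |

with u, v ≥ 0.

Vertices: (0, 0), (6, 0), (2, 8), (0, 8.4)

Evaluate the objective at each vertex of the feasible region:
  z(0, 0) = 0
  z(6, 0) = -42
  z(2, 8) = -150  ←
  z(0, 8.4) = -142.8
The minimum is at u = 2, v = 8.

(2, 8)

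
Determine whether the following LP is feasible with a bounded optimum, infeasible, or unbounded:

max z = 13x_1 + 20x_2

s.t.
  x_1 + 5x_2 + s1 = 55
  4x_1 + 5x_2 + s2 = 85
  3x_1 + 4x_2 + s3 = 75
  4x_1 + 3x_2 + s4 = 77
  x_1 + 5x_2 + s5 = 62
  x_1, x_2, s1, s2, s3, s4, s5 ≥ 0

Feasible with a bounded optimal solution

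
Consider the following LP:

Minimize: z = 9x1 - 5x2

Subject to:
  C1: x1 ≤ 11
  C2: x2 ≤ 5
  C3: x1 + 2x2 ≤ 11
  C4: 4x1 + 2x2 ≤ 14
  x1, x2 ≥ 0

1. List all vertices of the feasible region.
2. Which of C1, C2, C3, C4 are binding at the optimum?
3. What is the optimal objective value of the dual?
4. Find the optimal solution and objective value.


1. (0, 0), (3.5, 0), (1, 5), (0, 5)
2. C2
3. -25
4. x1 = 0, x2 = 5, z = -25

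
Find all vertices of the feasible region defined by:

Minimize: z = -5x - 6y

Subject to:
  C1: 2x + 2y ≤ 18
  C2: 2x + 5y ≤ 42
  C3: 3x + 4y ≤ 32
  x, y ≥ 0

(0, 0), (9, 0), (4, 5), (0, 8)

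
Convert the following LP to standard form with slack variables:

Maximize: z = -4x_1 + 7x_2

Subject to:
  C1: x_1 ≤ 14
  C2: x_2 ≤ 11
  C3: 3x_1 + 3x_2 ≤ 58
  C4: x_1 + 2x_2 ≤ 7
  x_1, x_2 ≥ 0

max z = -4x_1 + 7x_2

s.t.
  x_1 + s1 = 14
  x_2 + s2 = 11
  3x_1 + 3x_2 + s3 = 58
  x_1 + 2x_2 + s4 = 7
  x_1, x_2, s1, s2, s3, s4 ≥ 0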